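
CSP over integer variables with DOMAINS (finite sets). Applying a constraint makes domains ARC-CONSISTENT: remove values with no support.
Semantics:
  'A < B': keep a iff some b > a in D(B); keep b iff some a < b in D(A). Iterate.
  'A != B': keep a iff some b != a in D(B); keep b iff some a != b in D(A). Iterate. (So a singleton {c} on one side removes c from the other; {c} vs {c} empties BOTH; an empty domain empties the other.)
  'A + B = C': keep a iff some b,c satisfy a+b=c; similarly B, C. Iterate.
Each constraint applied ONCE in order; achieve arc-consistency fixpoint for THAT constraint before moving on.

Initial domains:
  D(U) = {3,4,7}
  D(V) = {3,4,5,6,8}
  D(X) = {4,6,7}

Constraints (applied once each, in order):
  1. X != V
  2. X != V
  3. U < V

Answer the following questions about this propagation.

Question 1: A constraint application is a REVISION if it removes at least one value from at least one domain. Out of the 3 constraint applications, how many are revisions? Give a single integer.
Constraint 1 (X != V) on D(X)={4,6,7} D(V)={3,4,5,6,8}: no change => not a revision
Constraint 2 (X != V) on D(X)={4,6,7} D(V)={3,4,5,6,8}: no change => not a revision
Constraint 3 (U < V) on D(U)={3,4,7} D(V)={3,4,5,6,8}: V {3,4,5,6,8}->{4,5,6,8} => REVISION
Total revisions = 1

Answer: 1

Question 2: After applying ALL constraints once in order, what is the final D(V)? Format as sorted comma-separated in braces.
Constraint 1 (X != V) on D(X)={4,6,7} D(V)={3,4,5,6,8}: no change
Constraint 2 (X != V) on D(X)={4,6,7} D(V)={3,4,5,6,8}: no change
Constraint 3 (U < V) on D(U)={3,4,7} D(V)={3,4,5,6,8}: V {3,4,5,6,8}->{4,5,6,8}
So after all 3 constraints: D(V) = {4,5,6,8}

Answer: {4,5,6,8}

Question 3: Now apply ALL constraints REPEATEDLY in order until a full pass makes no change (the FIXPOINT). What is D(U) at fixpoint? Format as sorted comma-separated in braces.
Answer: {3,4,7}

Derivation:
pass 0 (initial): D(U)={3,4,7}
pass 1: V {3,4,5,6,8}->{4,5,6,8}
pass 2: no change
Fixpoint after 2 passes: D(U) = {3,4,7}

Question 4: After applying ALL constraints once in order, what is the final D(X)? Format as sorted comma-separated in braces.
Answer: {4,6,7}

Derivation:
Constraint 1 (X != V) on D(X)={4,6,7} D(V)={3,4,5,6,8}: no change
Constraint 2 (X != V) on D(X)={4,6,7} D(V)={3,4,5,6,8}: no change
Constraint 3 (U < V) on D(U)={3,4,7} D(V)={3,4,5,6,8}: V {3,4,5,6,8}->{4,5,6,8}
So after all 3 constraints: D(X) = {4,6,7}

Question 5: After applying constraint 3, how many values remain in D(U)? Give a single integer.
Answer: 3

Derivation:
Constraint 1 (X != V) on D(X)={4,6,7} D(V)={3,4,5,6,8}: no change
Constraint 2 (X != V) on D(X)={4,6,7} D(V)={3,4,5,6,8}: no change
Constraint 3 (U < V) on D(U)={3,4,7} D(V)={3,4,5,6,8}: V {3,4,5,6,8}->{4,5,6,8}
So after constraint 3: D(U)={3,4,7}, size = 3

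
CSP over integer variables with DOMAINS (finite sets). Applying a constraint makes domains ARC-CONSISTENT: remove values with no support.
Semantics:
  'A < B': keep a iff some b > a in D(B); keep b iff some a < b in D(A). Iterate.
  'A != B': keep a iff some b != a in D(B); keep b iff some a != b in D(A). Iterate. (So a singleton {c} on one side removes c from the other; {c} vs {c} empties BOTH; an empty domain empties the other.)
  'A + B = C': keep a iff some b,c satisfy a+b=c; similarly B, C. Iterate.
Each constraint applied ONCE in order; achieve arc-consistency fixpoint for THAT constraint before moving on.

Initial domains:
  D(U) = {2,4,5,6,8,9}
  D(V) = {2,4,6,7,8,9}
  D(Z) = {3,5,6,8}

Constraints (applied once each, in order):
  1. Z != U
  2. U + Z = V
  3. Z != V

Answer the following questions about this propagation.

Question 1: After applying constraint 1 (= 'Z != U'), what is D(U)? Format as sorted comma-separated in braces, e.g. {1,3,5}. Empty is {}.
Constraint 1 (Z != U) on D(Z)={3,5,6,8} D(U)={2,4,5,6,8,9}: no change
So after constraint 1: D(U) = {2,4,5,6,8,9}

Answer: {2,4,5,6,8,9}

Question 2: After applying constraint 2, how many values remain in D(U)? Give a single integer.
Answer: 4

Derivation:
Constraint 1 (Z != U) on D(Z)={3,5,6,8} D(U)={2,4,5,6,8,9}: no change
Constraint 2 (U + Z = V) on D(U)={2,4,5,6,8,9} D(Z)={3,5,6,8} D(V)={2,4,6,7,8,9}: U {2,4,5,6,8,9}->{2,4,5,6}; Z {3,5,6,8}->{3,5,6}; V {2,4,6,7,8,9}->{7,8,9}
So after constraint 2: D(U)={2,4,5,6}, size = 4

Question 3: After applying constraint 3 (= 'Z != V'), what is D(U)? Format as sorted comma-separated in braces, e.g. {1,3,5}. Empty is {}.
Answer: {2,4,5,6}

Derivation:
Constraint 1 (Z != U) on D(Z)={3,5,6,8} D(U)={2,4,5,6,8,9}: no change
Constraint 2 (U + Z = V) on D(U)={2,4,5,6,8,9} D(Z)={3,5,6,8} D(V)={2,4,6,7,8,9}: U {2,4,5,6,8,9}->{2,4,5,6}; Z {3,5,6,8}->{3,5,6}; V {2,4,6,7,8,9}->{7,8,9}
Constraint 3 (Z != V) on D(Z)={3,5,6} D(V)={7,8,9}: no change
So after constraint 3: D(U) = {2,4,5,6}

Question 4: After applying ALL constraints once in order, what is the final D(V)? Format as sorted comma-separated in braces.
Constraint 1 (Z != U) on D(Z)={3,5,6,8} D(U)={2,4,5,6,8,9}: no change
Constraint 2 (U + Z = V) on D(U)={2,4,5,6,8,9} D(Z)={3,5,6,8} D(V)={2,4,6,7,8,9}: U {2,4,5,6,8,9}->{2,4,5,6}; Z {3,5,6,8}->{3,5,6}; V {2,4,6,7,8,9}->{7,8,9}
Constraint 3 (Z != V) on D(Z)={3,5,6} D(V)={7,8,9}: no change
So after all 3 constraints: D(V) = {7,8,9}

Answer: {7,8,9}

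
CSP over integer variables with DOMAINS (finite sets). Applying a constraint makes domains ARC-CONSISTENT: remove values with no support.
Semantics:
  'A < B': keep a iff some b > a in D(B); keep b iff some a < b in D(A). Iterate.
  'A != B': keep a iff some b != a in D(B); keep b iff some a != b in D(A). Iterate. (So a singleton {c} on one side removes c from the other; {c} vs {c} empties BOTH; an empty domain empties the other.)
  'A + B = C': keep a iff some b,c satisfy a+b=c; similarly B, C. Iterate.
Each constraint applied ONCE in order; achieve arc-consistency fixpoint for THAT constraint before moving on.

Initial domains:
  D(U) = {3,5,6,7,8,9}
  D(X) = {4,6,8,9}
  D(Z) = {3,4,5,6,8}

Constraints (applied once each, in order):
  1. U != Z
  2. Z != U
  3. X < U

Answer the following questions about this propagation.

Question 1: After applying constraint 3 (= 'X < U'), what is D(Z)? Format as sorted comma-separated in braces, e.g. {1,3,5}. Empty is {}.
Constraint 1 (U != Z) on D(U)={3,5,6,7,8,9} D(Z)={3,4,5,6,8}: no change
Constraint 2 (Z != U) on D(Z)={3,4,5,6,8} D(U)={3,5,6,7,8,9}: no change
Constraint 3 (X < U) on D(X)={4,6,8,9} D(U)={3,5,6,7,8,9}: X {4,6,8,9}->{4,6,8}; U {3,5,6,7,8,9}->{5,6,7,8,9}
So after constraint 3: D(Z) = {3,4,5,6,8}

Answer: {3,4,5,6,8}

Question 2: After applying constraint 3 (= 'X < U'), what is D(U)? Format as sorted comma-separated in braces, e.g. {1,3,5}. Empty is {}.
Answer: {5,6,7,8,9}

Derivation:
Constraint 1 (U != Z) on D(U)={3,5,6,7,8,9} D(Z)={3,4,5,6,8}: no change
Constraint 2 (Z != U) on D(Z)={3,4,5,6,8} D(U)={3,5,6,7,8,9}: no change
Constraint 3 (X < U) on D(X)={4,6,8,9} D(U)={3,5,6,7,8,9}: X {4,6,8,9}->{4,6,8}; U {3,5,6,7,8,9}->{5,6,7,8,9}
So after constraint 3: D(U) = {5,6,7,8,9}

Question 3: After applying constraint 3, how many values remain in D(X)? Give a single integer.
Answer: 3

Derivation:
Constraint 1 (U != Z) on D(U)={3,5,6,7,8,9} D(Z)={3,4,5,6,8}: no change
Constraint 2 (Z != U) on D(Z)={3,4,5,6,8} D(U)={3,5,6,7,8,9}: no change
Constraint 3 (X < U) on D(X)={4,6,8,9} D(U)={3,5,6,7,8,9}: X {4,6,8,9}->{4,6,8}; U {3,5,6,7,8,9}->{5,6,7,8,9}
So after constraint 3: D(X)={4,6,8}, size = 3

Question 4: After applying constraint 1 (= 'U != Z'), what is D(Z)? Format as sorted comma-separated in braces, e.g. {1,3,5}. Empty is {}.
Answer: {3,4,5,6,8}

Derivation:
Constraint 1 (U != Z) on D(U)={3,5,6,7,8,9} D(Z)={3,4,5,6,8}: no change
So after constraint 1: D(Z) = {3,4,5,6,8}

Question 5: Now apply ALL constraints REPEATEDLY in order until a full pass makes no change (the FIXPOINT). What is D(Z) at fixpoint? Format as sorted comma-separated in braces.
Answer: {3,4,5,6,8}

Derivation:
pass 0 (initial): D(Z)={3,4,5,6,8}
pass 1: U {3,5,6,7,8,9}->{5,6,7,8,9}; X {4,6,8,9}->{4,6,8}
pass 2: no change
Fixpoint after 2 passes: D(Z) = {3,4,5,6,8}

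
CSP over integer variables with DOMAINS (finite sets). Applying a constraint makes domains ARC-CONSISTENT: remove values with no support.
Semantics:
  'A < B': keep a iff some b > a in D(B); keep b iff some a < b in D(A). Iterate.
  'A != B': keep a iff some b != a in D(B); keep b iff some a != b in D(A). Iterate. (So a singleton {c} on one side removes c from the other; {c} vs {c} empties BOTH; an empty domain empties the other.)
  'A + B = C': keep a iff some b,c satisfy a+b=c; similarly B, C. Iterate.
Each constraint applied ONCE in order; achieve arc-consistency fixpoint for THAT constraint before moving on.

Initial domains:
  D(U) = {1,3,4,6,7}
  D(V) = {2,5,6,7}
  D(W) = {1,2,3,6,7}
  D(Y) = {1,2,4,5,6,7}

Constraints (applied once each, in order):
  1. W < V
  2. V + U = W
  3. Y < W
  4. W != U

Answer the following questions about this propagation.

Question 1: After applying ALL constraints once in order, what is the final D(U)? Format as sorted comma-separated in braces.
Constraint 1 (W < V) on D(W)={1,2,3,6,7} D(V)={2,5,6,7}: W {1,2,3,6,7}->{1,2,3,6}
Constraint 2 (V + U = W) on D(V)={2,5,6,7} D(U)={1,3,4,6,7} D(W)={1,2,3,6}: V {2,5,6,7}->{2,5}; U {1,3,4,6,7}->{1,4}; W {1,2,3,6}->{3,6}
Constraint 3 (Y < W) on D(Y)={1,2,4,5,6,7} D(W)={3,6}: Y {1,2,4,5,6,7}->{1,2,4,5}
Constraint 4 (W != U) on D(W)={3,6} D(U)={1,4}: no change
So after all 4 constraints: D(U) = {1,4}

Answer: {1,4}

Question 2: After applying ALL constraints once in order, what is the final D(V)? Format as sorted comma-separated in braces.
Constraint 1 (W < V) on D(W)={1,2,3,6,7} D(V)={2,5,6,7}: W {1,2,3,6,7}->{1,2,3,6}
Constraint 2 (V + U = W) on D(V)={2,5,6,7} D(U)={1,3,4,6,7} D(W)={1,2,3,6}: V {2,5,6,7}->{2,5}; U {1,3,4,6,7}->{1,4}; W {1,2,3,6}->{3,6}
Constraint 3 (Y < W) on D(Y)={1,2,4,5,6,7} D(W)={3,6}: Y {1,2,4,5,6,7}->{1,2,4,5}
Constraint 4 (W != U) on D(W)={3,6} D(U)={1,4}: no change
So after all 4 constraints: D(V) = {2,5}

Answer: {2,5}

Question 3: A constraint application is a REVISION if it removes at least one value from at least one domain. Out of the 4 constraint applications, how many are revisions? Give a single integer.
Answer: 3

Derivation:
Constraint 1 (W < V) on D(W)={1,2,3,6,7} D(V)={2,5,6,7}: W {1,2,3,6,7}->{1,2,3,6} => REVISION
Constraint 2 (V + U = W) on D(V)={2,5,6,7} D(U)={1,3,4,6,7} D(W)={1,2,3,6}: V {2,5,6,7}->{2,5}; U {1,3,4,6,7}->{1,4}; W {1,2,3,6}->{3,6} => REVISION
Constraint 3 (Y < W) on D(Y)={1,2,4,5,6,7} D(W)={3,6}: Y {1,2,4,5,6,7}->{1,2,4,5} => REVISION
Constraint 4 (W != U) on D(W)={3,6} D(U)={1,4}: no change => not a revision
Total revisions = 3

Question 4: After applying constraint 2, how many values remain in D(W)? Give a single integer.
Constraint 1 (W < V) on D(W)={1,2,3,6,7} D(V)={2,5,6,7}: W {1,2,3,6,7}->{1,2,3,6}
Constraint 2 (V + U = W) on D(V)={2,5,6,7} D(U)={1,3,4,6,7} D(W)={1,2,3,6}: V {2,5,6,7}->{2,5}; U {1,3,4,6,7}->{1,4}; W {1,2,3,6}->{3,6}
So after constraint 2: D(W)={3,6}, size = 2

Answer: 2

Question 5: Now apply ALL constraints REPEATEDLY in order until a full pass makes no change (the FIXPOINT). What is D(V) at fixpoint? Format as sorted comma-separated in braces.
Answer: {}

Derivation:
pass 0 (initial): D(V)={2,5,6,7}
pass 1: U {1,3,4,6,7}->{1,4}; V {2,5,6,7}->{2,5}; W {1,2,3,6,7}->{3,6}; Y {1,2,4,5,6,7}->{1,2,4,5}
pass 2: U {1,4}->{}; V {2,5}->{}; W {3,6}->{}; Y {1,2,4,5}->{}
pass 3: no change
Fixpoint after 3 passes: D(V) = {}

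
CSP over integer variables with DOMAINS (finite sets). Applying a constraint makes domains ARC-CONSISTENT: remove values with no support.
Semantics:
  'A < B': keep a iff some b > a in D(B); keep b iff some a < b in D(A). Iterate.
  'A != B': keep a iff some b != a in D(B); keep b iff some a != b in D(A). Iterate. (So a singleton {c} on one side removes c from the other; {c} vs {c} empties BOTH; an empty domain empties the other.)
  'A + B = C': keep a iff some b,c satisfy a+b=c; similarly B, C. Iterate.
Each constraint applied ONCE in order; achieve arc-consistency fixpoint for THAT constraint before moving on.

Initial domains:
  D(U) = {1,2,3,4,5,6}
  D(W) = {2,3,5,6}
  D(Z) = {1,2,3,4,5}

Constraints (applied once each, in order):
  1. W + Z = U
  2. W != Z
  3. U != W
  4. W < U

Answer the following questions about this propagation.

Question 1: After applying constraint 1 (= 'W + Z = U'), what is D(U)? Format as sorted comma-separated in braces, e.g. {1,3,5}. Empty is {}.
Constraint 1 (W + Z = U) on D(W)={2,3,5,6} D(Z)={1,2,3,4,5} D(U)={1,2,3,4,5,6}: W {2,3,5,6}->{2,3,5}; Z {1,2,3,4,5}->{1,2,3,4}; U {1,2,3,4,5,6}->{3,4,5,6}
So after constraint 1: D(U) = {3,4,5,6}

Answer: {3,4,5,6}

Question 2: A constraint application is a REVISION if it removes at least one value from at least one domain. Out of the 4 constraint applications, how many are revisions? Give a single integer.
Answer: 1

Derivation:
Constraint 1 (W + Z = U) on D(W)={2,3,5,6} D(Z)={1,2,3,4,5} D(U)={1,2,3,4,5,6}: W {2,3,5,6}->{2,3,5}; Z {1,2,3,4,5}->{1,2,3,4}; U {1,2,3,4,5,6}->{3,4,5,6} => REVISION
Constraint 2 (W != Z) on D(W)={2,3,5} D(Z)={1,2,3,4}: no change => not a revision
Constraint 3 (U != W) on D(U)={3,4,5,6} D(W)={2,3,5}: no change => not a revision
Constraint 4 (W < U) on D(W)={2,3,5} D(U)={3,4,5,6}: no change => not a revision
Total revisions = 1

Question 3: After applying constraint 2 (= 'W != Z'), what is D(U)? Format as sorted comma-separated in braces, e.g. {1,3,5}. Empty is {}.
Answer: {3,4,5,6}

Derivation:
Constraint 1 (W + Z = U) on D(W)={2,3,5,6} D(Z)={1,2,3,4,5} D(U)={1,2,3,4,5,6}: W {2,3,5,6}->{2,3,5}; Z {1,2,3,4,5}->{1,2,3,4}; U {1,2,3,4,5,6}->{3,4,5,6}
Constraint 2 (W != Z) on D(W)={2,3,5} D(Z)={1,2,3,4}: no change
So after constraint 2: D(U) = {3,4,5,6}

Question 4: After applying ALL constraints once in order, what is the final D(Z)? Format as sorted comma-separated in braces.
Answer: {1,2,3,4}

Derivation:
Constraint 1 (W + Z = U) on D(W)={2,3,5,6} D(Z)={1,2,3,4,5} D(U)={1,2,3,4,5,6}: W {2,3,5,6}->{2,3,5}; Z {1,2,3,4,5}->{1,2,3,4}; U {1,2,3,4,5,6}->{3,4,5,6}
Constraint 2 (W != Z) on D(W)={2,3,5} D(Z)={1,2,3,4}: no change
Constraint 3 (U != W) on D(U)={3,4,5,6} D(W)={2,3,5}: no change
Constraint 4 (W < U) on D(W)={2,3,5} D(U)={3,4,5,6}: no change
So after all 4 constraints: D(Z) = {1,2,3,4}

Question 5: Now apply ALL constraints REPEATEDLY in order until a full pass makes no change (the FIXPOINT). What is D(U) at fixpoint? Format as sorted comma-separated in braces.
Answer: {3,4,5,6}

Derivation:
pass 0 (initial): D(U)={1,2,3,4,5,6}
pass 1: U {1,2,3,4,5,6}->{3,4,5,6}; W {2,3,5,6}->{2,3,5}; Z {1,2,3,4,5}->{1,2,3,4}
pass 2: no change
Fixpoint after 2 passes: D(U) = {3,4,5,6}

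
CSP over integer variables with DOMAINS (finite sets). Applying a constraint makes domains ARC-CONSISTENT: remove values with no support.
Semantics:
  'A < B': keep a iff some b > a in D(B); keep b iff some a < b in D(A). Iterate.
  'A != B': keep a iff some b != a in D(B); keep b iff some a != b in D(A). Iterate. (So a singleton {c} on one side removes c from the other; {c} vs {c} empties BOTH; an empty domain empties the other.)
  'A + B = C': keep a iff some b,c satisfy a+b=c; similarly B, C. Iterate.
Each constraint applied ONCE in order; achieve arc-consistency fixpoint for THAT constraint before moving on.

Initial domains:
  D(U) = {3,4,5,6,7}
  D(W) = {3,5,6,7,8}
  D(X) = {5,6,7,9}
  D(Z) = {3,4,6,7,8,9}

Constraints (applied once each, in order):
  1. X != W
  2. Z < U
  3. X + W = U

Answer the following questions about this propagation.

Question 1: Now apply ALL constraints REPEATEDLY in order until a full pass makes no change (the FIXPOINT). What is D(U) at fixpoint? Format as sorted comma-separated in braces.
Answer: {}

Derivation:
pass 0 (initial): D(U)={3,4,5,6,7}
pass 1: U {3,4,5,6,7}->{}; W {3,5,6,7,8}->{}; X {5,6,7,9}->{}; Z {3,4,6,7,8,9}->{3,4,6}
pass 2: Z {3,4,6}->{}
pass 3: no change
Fixpoint after 3 passes: D(U) = {}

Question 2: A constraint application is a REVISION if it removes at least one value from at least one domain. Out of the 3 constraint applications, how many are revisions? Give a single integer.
Answer: 2

Derivation:
Constraint 1 (X != W) on D(X)={5,6,7,9} D(W)={3,5,6,7,8}: no change => not a revision
Constraint 2 (Z < U) on D(Z)={3,4,6,7,8,9} D(U)={3,4,5,6,7}: Z {3,4,6,7,8,9}->{3,4,6}; U {3,4,5,6,7}->{4,5,6,7} => REVISION
Constraint 3 (X + W = U) on D(X)={5,6,7,9} D(W)={3,5,6,7,8} D(U)={4,5,6,7}: X {5,6,7,9}->{}; W {3,5,6,7,8}->{}; U {4,5,6,7}->{} => REVISION
Total revisions = 2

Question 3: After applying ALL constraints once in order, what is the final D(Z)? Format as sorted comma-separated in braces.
Answer: {3,4,6}

Derivation:
Constraint 1 (X != W) on D(X)={5,6,7,9} D(W)={3,5,6,7,8}: no change
Constraint 2 (Z < U) on D(Z)={3,4,6,7,8,9} D(U)={3,4,5,6,7}: Z {3,4,6,7,8,9}->{3,4,6}; U {3,4,5,6,7}->{4,5,6,7}
Constraint 3 (X + W = U) on D(X)={5,6,7,9} D(W)={3,5,6,7,8} D(U)={4,5,6,7}: X {5,6,7,9}->{}; W {3,5,6,7,8}->{}; U {4,5,6,7}->{}
So after all 3 constraints: D(Z) = {3,4,6}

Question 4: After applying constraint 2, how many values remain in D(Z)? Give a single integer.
Constraint 1 (X != W) on D(X)={5,6,7,9} D(W)={3,5,6,7,8}: no change
Constraint 2 (Z < U) on D(Z)={3,4,6,7,8,9} D(U)={3,4,5,6,7}: Z {3,4,6,7,8,9}->{3,4,6}; U {3,4,5,6,7}->{4,5,6,7}
So after constraint 2: D(Z)={3,4,6}, size = 3

Answer: 3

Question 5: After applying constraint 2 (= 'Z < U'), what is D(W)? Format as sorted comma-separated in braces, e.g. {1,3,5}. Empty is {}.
Constraint 1 (X != W) on D(X)={5,6,7,9} D(W)={3,5,6,7,8}: no change
Constraint 2 (Z < U) on D(Z)={3,4,6,7,8,9} D(U)={3,4,5,6,7}: Z {3,4,6,7,8,9}->{3,4,6}; U {3,4,5,6,7}->{4,5,6,7}
So after constraint 2: D(W) = {3,5,6,7,8}

Answer: {3,5,6,7,8}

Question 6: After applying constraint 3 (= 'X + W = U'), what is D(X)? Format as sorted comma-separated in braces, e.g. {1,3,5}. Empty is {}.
Answer: {}

Derivation:
Constraint 1 (X != W) on D(X)={5,6,7,9} D(W)={3,5,6,7,8}: no change
Constraint 2 (Z < U) on D(Z)={3,4,6,7,8,9} D(U)={3,4,5,6,7}: Z {3,4,6,7,8,9}->{3,4,6}; U {3,4,5,6,7}->{4,5,6,7}
Constraint 3 (X + W = U) on D(X)={5,6,7,9} D(W)={3,5,6,7,8} D(U)={4,5,6,7}: X {5,6,7,9}->{}; W {3,5,6,7,8}->{}; U {4,5,6,7}->{}
So after constraint 3: D(X) = {}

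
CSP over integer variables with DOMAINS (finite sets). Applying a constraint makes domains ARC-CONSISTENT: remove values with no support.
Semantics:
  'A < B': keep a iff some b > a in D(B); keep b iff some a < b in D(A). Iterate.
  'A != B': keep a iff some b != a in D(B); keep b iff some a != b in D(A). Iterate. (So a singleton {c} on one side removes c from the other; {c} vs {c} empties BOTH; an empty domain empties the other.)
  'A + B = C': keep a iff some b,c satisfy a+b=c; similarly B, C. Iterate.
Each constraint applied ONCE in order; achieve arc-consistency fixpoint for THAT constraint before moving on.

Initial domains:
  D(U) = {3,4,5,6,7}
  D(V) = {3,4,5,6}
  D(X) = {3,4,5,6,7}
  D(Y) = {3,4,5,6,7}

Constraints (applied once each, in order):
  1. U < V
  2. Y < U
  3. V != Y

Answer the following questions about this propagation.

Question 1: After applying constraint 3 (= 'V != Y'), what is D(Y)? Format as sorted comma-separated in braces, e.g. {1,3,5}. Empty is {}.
Constraint 1 (U < V) on D(U)={3,4,5,6,7} D(V)={3,4,5,6}: U {3,4,5,6,7}->{3,4,5}; V {3,4,5,6}->{4,5,6}
Constraint 2 (Y < U) on D(Y)={3,4,5,6,7} D(U)={3,4,5}: Y {3,4,5,6,7}->{3,4}; U {3,4,5}->{4,5}
Constraint 3 (V != Y) on D(V)={4,5,6} D(Y)={3,4}: no change
So after constraint 3: D(Y) = {3,4}

Answer: {3,4}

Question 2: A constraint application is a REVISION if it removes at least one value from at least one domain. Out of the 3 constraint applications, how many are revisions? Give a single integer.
Constraint 1 (U < V) on D(U)={3,4,5,6,7} D(V)={3,4,5,6}: U {3,4,5,6,7}->{3,4,5}; V {3,4,5,6}->{4,5,6} => REVISION
Constraint 2 (Y < U) on D(Y)={3,4,5,6,7} D(U)={3,4,5}: Y {3,4,5,6,7}->{3,4}; U {3,4,5}->{4,5} => REVISION
Constraint 3 (V != Y) on D(V)={4,5,6} D(Y)={3,4}: no change => not a revision
Total revisions = 2

Answer: 2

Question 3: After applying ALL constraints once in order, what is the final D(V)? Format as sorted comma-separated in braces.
Constraint 1 (U < V) on D(U)={3,4,5,6,7} D(V)={3,4,5,6}: U {3,4,5,6,7}->{3,4,5}; V {3,4,5,6}->{4,5,6}
Constraint 2 (Y < U) on D(Y)={3,4,5,6,7} D(U)={3,4,5}: Y {3,4,5,6,7}->{3,4}; U {3,4,5}->{4,5}
Constraint 3 (V != Y) on D(V)={4,5,6} D(Y)={3,4}: no change
So after all 3 constraints: D(V) = {4,5,6}

Answer: {4,5,6}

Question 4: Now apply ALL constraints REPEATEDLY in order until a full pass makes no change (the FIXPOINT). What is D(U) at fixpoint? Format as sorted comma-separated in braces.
Answer: {4,5}

Derivation:
pass 0 (initial): D(U)={3,4,5,6,7}
pass 1: U {3,4,5,6,7}->{4,5}; V {3,4,5,6}->{4,5,6}; Y {3,4,5,6,7}->{3,4}
pass 2: V {4,5,6}->{5,6}
pass 3: no change
Fixpoint after 3 passes: D(U) = {4,5}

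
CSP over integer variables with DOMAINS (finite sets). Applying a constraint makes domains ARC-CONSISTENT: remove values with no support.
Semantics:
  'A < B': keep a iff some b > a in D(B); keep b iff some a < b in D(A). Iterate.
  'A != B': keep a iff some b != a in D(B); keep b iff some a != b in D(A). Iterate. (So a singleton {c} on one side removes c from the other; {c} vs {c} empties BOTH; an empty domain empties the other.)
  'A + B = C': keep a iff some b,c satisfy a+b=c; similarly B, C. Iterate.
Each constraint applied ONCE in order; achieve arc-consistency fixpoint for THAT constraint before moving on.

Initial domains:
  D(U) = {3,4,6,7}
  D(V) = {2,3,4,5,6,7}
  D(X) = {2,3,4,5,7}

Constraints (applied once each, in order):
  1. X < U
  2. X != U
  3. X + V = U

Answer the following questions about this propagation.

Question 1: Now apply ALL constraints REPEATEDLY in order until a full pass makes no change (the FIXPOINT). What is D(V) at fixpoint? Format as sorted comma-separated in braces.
Answer: {2,3,4,5}

Derivation:
pass 0 (initial): D(V)={2,3,4,5,6,7}
pass 1: U {3,4,6,7}->{4,6,7}; V {2,3,4,5,6,7}->{2,3,4,5}; X {2,3,4,5,7}->{2,3,4,5}
pass 2: no change
Fixpoint after 2 passes: D(V) = {2,3,4,5}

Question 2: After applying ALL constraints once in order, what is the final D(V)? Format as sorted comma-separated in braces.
Constraint 1 (X < U) on D(X)={2,3,4,5,7} D(U)={3,4,6,7}: X {2,3,4,5,7}->{2,3,4,5}
Constraint 2 (X != U) on D(X)={2,3,4,5} D(U)={3,4,6,7}: no change
Constraint 3 (X + V = U) on D(X)={2,3,4,5} D(V)={2,3,4,5,6,7} D(U)={3,4,6,7}: V {2,3,4,5,6,7}->{2,3,4,5}; U {3,4,6,7}->{4,6,7}
So after all 3 constraints: D(V) = {2,3,4,5}

Answer: {2,3,4,5}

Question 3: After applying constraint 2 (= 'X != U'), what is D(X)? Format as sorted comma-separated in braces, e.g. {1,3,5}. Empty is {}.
Answer: {2,3,4,5}

Derivation:
Constraint 1 (X < U) on D(X)={2,3,4,5,7} D(U)={3,4,6,7}: X {2,3,4,5,7}->{2,3,4,5}
Constraint 2 (X != U) on D(X)={2,3,4,5} D(U)={3,4,6,7}: no change
So after constraint 2: D(X) = {2,3,4,5}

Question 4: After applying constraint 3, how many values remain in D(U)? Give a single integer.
Constraint 1 (X < U) on D(X)={2,3,4,5,7} D(U)={3,4,6,7}: X {2,3,4,5,7}->{2,3,4,5}
Constraint 2 (X != U) on D(X)={2,3,4,5} D(U)={3,4,6,7}: no change
Constraint 3 (X + V = U) on D(X)={2,3,4,5} D(V)={2,3,4,5,6,7} D(U)={3,4,6,7}: V {2,3,4,5,6,7}->{2,3,4,5}; U {3,4,6,7}->{4,6,7}
So after constraint 3: D(U)={4,6,7}, size = 3

Answer: 3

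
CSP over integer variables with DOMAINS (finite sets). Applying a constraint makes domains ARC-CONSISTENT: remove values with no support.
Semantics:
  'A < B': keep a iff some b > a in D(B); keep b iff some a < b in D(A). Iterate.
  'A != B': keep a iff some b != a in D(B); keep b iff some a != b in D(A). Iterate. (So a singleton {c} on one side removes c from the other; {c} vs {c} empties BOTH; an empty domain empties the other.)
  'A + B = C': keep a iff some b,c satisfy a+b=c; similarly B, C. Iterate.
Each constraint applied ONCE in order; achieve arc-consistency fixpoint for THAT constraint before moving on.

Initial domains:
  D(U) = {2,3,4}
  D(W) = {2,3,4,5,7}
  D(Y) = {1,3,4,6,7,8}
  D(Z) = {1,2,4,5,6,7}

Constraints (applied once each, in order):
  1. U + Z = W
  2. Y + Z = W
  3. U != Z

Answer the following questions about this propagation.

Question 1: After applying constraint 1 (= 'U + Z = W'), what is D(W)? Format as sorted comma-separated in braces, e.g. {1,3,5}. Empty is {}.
Constraint 1 (U + Z = W) on D(U)={2,3,4} D(Z)={1,2,4,5,6,7} D(W)={2,3,4,5,7}: Z {1,2,4,5,6,7}->{1,2,4,5}; W {2,3,4,5,7}->{3,4,5,7}
So after constraint 1: D(W) = {3,4,5,7}

Answer: {3,4,5,7}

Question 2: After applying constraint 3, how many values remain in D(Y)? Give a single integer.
Constraint 1 (U + Z = W) on D(U)={2,3,4} D(Z)={1,2,4,5,6,7} D(W)={2,3,4,5,7}: Z {1,2,4,5,6,7}->{1,2,4,5}; W {2,3,4,5,7}->{3,4,5,7}
Constraint 2 (Y + Z = W) on D(Y)={1,3,4,6,7,8} D(Z)={1,2,4,5} D(W)={3,4,5,7}: Y {1,3,4,6,7,8}->{1,3,4,6}; Z {1,2,4,5}->{1,2,4}
Constraint 3 (U != Z) on D(U)={2,3,4} D(Z)={1,2,4}: no change
So after constraint 3: D(Y)={1,3,4,6}, size = 4

Answer: 4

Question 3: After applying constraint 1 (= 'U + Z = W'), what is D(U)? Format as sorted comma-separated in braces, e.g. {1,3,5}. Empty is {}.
Answer: {2,3,4}

Derivation:
Constraint 1 (U + Z = W) on D(U)={2,3,4} D(Z)={1,2,4,5,6,7} D(W)={2,3,4,5,7}: Z {1,2,4,5,6,7}->{1,2,4,5}; W {2,3,4,5,7}->{3,4,5,7}
So after constraint 1: D(U) = {2,3,4}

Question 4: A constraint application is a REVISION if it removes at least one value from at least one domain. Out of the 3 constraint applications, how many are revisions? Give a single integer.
Constraint 1 (U + Z = W) on D(U)={2,3,4} D(Z)={1,2,4,5,6,7} D(W)={2,3,4,5,7}: Z {1,2,4,5,6,7}->{1,2,4,5}; W {2,3,4,5,7}->{3,4,5,7} => REVISION
Constraint 2 (Y + Z = W) on D(Y)={1,3,4,6,7,8} D(Z)={1,2,4,5} D(W)={3,4,5,7}: Y {1,3,4,6,7,8}->{1,3,4,6}; Z {1,2,4,5}->{1,2,4} => REVISION
Constraint 3 (U != Z) on D(U)={2,3,4} D(Z)={1,2,4}: no change => not a revision
Total revisions = 2

Answer: 2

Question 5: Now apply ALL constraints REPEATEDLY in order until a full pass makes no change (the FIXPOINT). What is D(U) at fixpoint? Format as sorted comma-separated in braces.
pass 0 (initial): D(U)={2,3,4}
pass 1: W {2,3,4,5,7}->{3,4,5,7}; Y {1,3,4,6,7,8}->{1,3,4,6}; Z {1,2,4,5,6,7}->{1,2,4}
pass 2: no change
Fixpoint after 2 passes: D(U) = {2,3,4}

Answer: {2,3,4}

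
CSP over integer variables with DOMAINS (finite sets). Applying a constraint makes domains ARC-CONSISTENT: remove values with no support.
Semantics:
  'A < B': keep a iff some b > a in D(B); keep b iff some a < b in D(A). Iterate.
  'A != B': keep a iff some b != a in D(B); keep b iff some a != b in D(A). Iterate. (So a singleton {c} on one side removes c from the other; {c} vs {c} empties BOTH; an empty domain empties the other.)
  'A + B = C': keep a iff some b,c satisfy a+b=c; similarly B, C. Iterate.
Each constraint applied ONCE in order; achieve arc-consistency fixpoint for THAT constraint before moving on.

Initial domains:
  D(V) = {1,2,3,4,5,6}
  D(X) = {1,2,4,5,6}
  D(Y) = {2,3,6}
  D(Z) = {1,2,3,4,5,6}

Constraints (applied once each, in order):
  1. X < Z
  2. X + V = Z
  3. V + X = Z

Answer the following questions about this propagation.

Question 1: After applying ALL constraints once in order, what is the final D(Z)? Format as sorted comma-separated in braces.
Constraint 1 (X < Z) on D(X)={1,2,4,5,6} D(Z)={1,2,3,4,5,6}: X {1,2,4,5,6}->{1,2,4,5}; Z {1,2,3,4,5,6}->{2,3,4,5,6}
Constraint 2 (X + V = Z) on D(X)={1,2,4,5} D(V)={1,2,3,4,5,6} D(Z)={2,3,4,5,6}: V {1,2,3,4,5,6}->{1,2,3,4,5}
Constraint 3 (V + X = Z) on D(V)={1,2,3,4,5} D(X)={1,2,4,5} D(Z)={2,3,4,5,6}: no change
So after all 3 constraints: D(Z) = {2,3,4,5,6}

Answer: {2,3,4,5,6}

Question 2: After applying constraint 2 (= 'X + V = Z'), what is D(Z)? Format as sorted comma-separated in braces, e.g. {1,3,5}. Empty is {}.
Answer: {2,3,4,5,6}

Derivation:
Constraint 1 (X < Z) on D(X)={1,2,4,5,6} D(Z)={1,2,3,4,5,6}: X {1,2,4,5,6}->{1,2,4,5}; Z {1,2,3,4,5,6}->{2,3,4,5,6}
Constraint 2 (X + V = Z) on D(X)={1,2,4,5} D(V)={1,2,3,4,5,6} D(Z)={2,3,4,5,6}: V {1,2,3,4,5,6}->{1,2,3,4,5}
So after constraint 2: D(Z) = {2,3,4,5,6}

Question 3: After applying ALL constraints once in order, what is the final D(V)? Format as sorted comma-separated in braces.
Answer: {1,2,3,4,5}

Derivation:
Constraint 1 (X < Z) on D(X)={1,2,4,5,6} D(Z)={1,2,3,4,5,6}: X {1,2,4,5,6}->{1,2,4,5}; Z {1,2,3,4,5,6}->{2,3,4,5,6}
Constraint 2 (X + V = Z) on D(X)={1,2,4,5} D(V)={1,2,3,4,5,6} D(Z)={2,3,4,5,6}: V {1,2,3,4,5,6}->{1,2,3,4,5}
Constraint 3 (V + X = Z) on D(V)={1,2,3,4,5} D(X)={1,2,4,5} D(Z)={2,3,4,5,6}: no change
So after all 3 constraints: D(V) = {1,2,3,4,5}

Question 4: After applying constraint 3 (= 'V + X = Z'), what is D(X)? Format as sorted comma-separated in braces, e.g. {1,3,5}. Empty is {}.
Constraint 1 (X < Z) on D(X)={1,2,4,5,6} D(Z)={1,2,3,4,5,6}: X {1,2,4,5,6}->{1,2,4,5}; Z {1,2,3,4,5,6}->{2,3,4,5,6}
Constraint 2 (X + V = Z) on D(X)={1,2,4,5} D(V)={1,2,3,4,5,6} D(Z)={2,3,4,5,6}: V {1,2,3,4,5,6}->{1,2,3,4,5}
Constraint 3 (V + X = Z) on D(V)={1,2,3,4,5} D(X)={1,2,4,5} D(Z)={2,3,4,5,6}: no change
So after constraint 3: D(X) = {1,2,4,5}

Answer: {1,2,4,5}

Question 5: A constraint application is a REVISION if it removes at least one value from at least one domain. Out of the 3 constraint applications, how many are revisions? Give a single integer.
Constraint 1 (X < Z) on D(X)={1,2,4,5,6} D(Z)={1,2,3,4,5,6}: X {1,2,4,5,6}->{1,2,4,5}; Z {1,2,3,4,5,6}->{2,3,4,5,6} => REVISION
Constraint 2 (X + V = Z) on D(X)={1,2,4,5} D(V)={1,2,3,4,5,6} D(Z)={2,3,4,5,6}: V {1,2,3,4,5,6}->{1,2,3,4,5} => REVISION
Constraint 3 (V + X = Z) on D(V)={1,2,3,4,5} D(X)={1,2,4,5} D(Z)={2,3,4,5,6}: no change => not a revision
Total revisions = 2

Answer: 2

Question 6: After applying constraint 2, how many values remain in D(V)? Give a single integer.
Constraint 1 (X < Z) on D(X)={1,2,4,5,6} D(Z)={1,2,3,4,5,6}: X {1,2,4,5,6}->{1,2,4,5}; Z {1,2,3,4,5,6}->{2,3,4,5,6}
Constraint 2 (X + V = Z) on D(X)={1,2,4,5} D(V)={1,2,3,4,5,6} D(Z)={2,3,4,5,6}: V {1,2,3,4,5,6}->{1,2,3,4,5}
So after constraint 2: D(V)={1,2,3,4,5}, size = 5

Answer: 5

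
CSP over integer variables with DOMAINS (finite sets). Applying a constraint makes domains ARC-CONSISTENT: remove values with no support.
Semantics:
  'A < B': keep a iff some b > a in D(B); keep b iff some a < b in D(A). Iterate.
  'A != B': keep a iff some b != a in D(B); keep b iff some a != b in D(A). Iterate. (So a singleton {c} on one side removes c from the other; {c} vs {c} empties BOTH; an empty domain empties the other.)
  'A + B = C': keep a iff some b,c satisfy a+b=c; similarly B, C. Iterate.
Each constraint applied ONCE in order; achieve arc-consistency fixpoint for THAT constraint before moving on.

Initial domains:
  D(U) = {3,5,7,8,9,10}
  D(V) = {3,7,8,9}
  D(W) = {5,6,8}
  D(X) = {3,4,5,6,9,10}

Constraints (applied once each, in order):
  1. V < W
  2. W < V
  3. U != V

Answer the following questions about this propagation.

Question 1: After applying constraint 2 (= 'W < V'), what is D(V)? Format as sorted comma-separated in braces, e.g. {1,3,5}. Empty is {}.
Constraint 1 (V < W) on D(V)={3,7,8,9} D(W)={5,6,8}: V {3,7,8,9}->{3,7}
Constraint 2 (W < V) on D(W)={5,6,8} D(V)={3,7}: W {5,6,8}->{5,6}; V {3,7}->{7}
So after constraint 2: D(V) = {7}

Answer: {7}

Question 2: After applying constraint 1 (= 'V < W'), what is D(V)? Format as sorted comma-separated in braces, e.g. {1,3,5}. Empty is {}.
Constraint 1 (V < W) on D(V)={3,7,8,9} D(W)={5,6,8}: V {3,7,8,9}->{3,7}
So after constraint 1: D(V) = {3,7}

Answer: {3,7}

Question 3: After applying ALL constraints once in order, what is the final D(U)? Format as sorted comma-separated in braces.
Answer: {3,5,8,9,10}

Derivation:
Constraint 1 (V < W) on D(V)={3,7,8,9} D(W)={5,6,8}: V {3,7,8,9}->{3,7}
Constraint 2 (W < V) on D(W)={5,6,8} D(V)={3,7}: W {5,6,8}->{5,6}; V {3,7}->{7}
Constraint 3 (U != V) on D(U)={3,5,7,8,9,10} D(V)={7}: U {3,5,7,8,9,10}->{3,5,8,9,10}
So after all 3 constraints: D(U) = {3,5,8,9,10}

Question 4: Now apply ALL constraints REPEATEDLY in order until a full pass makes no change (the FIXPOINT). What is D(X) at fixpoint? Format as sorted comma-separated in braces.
Answer: {3,4,5,6,9,10}

Derivation:
pass 0 (initial): D(X)={3,4,5,6,9,10}
pass 1: U {3,5,7,8,9,10}->{3,5,8,9,10}; V {3,7,8,9}->{7}; W {5,6,8}->{5,6}
pass 2: U {3,5,8,9,10}->{}; V {7}->{}; W {5,6}->{}
pass 3: no change
Fixpoint after 3 passes: D(X) = {3,4,5,6,9,10}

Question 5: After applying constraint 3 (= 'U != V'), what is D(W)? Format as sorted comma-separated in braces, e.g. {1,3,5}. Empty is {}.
Answer: {5,6}

Derivation:
Constraint 1 (V < W) on D(V)={3,7,8,9} D(W)={5,6,8}: V {3,7,8,9}->{3,7}
Constraint 2 (W < V) on D(W)={5,6,8} D(V)={3,7}: W {5,6,8}->{5,6}; V {3,7}->{7}
Constraint 3 (U != V) on D(U)={3,5,7,8,9,10} D(V)={7}: U {3,5,7,8,9,10}->{3,5,8,9,10}
So after constraint 3: D(W) = {5,6}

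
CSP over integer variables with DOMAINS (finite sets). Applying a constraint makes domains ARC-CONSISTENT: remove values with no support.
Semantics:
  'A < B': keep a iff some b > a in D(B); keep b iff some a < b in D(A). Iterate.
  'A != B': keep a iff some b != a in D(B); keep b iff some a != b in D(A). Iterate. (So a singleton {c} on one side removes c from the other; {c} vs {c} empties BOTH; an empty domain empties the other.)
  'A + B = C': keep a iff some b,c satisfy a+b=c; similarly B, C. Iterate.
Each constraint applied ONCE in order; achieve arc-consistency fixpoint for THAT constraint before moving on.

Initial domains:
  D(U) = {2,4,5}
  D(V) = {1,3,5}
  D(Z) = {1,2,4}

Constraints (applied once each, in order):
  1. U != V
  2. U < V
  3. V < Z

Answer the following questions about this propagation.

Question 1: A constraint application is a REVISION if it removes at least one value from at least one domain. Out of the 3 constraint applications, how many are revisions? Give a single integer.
Answer: 2

Derivation:
Constraint 1 (U != V) on D(U)={2,4,5} D(V)={1,3,5}: no change => not a revision
Constraint 2 (U < V) on D(U)={2,4,5} D(V)={1,3,5}: U {2,4,5}->{2,4}; V {1,3,5}->{3,5} => REVISION
Constraint 3 (V < Z) on D(V)={3,5} D(Z)={1,2,4}: V {3,5}->{3}; Z {1,2,4}->{4} => REVISION
Total revisions = 2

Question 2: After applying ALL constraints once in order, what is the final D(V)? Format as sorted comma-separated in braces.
Answer: {3}

Derivation:
Constraint 1 (U != V) on D(U)={2,4,5} D(V)={1,3,5}: no change
Constraint 2 (U < V) on D(U)={2,4,5} D(V)={1,3,5}: U {2,4,5}->{2,4}; V {1,3,5}->{3,5}
Constraint 3 (V < Z) on D(V)={3,5} D(Z)={1,2,4}: V {3,5}->{3}; Z {1,2,4}->{4}
So after all 3 constraints: D(V) = {3}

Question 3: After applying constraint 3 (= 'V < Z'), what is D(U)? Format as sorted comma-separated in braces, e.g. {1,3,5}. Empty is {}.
Answer: {2,4}

Derivation:
Constraint 1 (U != V) on D(U)={2,4,5} D(V)={1,3,5}: no change
Constraint 2 (U < V) on D(U)={2,4,5} D(V)={1,3,5}: U {2,4,5}->{2,4}; V {1,3,5}->{3,5}
Constraint 3 (V < Z) on D(V)={3,5} D(Z)={1,2,4}: V {3,5}->{3}; Z {1,2,4}->{4}
So after constraint 3: D(U) = {2,4}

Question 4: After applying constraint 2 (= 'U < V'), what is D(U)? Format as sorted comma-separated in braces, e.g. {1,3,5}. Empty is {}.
Answer: {2,4}

Derivation:
Constraint 1 (U != V) on D(U)={2,4,5} D(V)={1,3,5}: no change
Constraint 2 (U < V) on D(U)={2,4,5} D(V)={1,3,5}: U {2,4,5}->{2,4}; V {1,3,5}->{3,5}
So after constraint 2: D(U) = {2,4}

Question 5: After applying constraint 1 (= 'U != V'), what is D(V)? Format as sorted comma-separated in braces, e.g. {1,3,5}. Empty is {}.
Answer: {1,3,5}

Derivation:
Constraint 1 (U != V) on D(U)={2,4,5} D(V)={1,3,5}: no change
So after constraint 1: D(V) = {1,3,5}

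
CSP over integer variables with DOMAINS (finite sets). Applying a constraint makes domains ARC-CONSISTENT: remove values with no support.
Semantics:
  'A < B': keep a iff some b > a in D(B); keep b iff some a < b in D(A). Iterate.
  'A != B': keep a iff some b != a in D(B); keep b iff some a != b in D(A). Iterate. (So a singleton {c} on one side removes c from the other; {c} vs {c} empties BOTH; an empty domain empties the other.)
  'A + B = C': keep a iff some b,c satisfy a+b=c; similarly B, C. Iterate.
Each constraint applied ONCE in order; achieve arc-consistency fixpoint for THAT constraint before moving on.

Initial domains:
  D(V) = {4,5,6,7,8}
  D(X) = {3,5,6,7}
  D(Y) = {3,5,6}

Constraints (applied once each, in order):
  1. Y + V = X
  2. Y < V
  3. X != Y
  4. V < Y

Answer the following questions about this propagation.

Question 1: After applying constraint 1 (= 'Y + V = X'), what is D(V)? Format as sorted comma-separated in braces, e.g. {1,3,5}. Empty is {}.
Constraint 1 (Y + V = X) on D(Y)={3,5,6} D(V)={4,5,6,7,8} D(X)={3,5,6,7}: Y {3,5,6}->{3}; V {4,5,6,7,8}->{4}; X {3,5,6,7}->{7}
So after constraint 1: D(V) = {4}

Answer: {4}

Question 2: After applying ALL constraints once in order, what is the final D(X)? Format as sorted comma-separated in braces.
Constraint 1 (Y + V = X) on D(Y)={3,5,6} D(V)={4,5,6,7,8} D(X)={3,5,6,7}: Y {3,5,6}->{3}; V {4,5,6,7,8}->{4}; X {3,5,6,7}->{7}
Constraint 2 (Y < V) on D(Y)={3} D(V)={4}: no change
Constraint 3 (X != Y) on D(X)={7} D(Y)={3}: no change
Constraint 4 (V < Y) on D(V)={4} D(Y)={3}: V {4}->{}; Y {3}->{}
So after all 4 constraints: D(X) = {7}

Answer: {7}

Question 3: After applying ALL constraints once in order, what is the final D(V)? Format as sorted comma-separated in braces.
Constraint 1 (Y + V = X) on D(Y)={3,5,6} D(V)={4,5,6,7,8} D(X)={3,5,6,7}: Y {3,5,6}->{3}; V {4,5,6,7,8}->{4}; X {3,5,6,7}->{7}
Constraint 2 (Y < V) on D(Y)={3} D(V)={4}: no change
Constraint 3 (X != Y) on D(X)={7} D(Y)={3}: no change
Constraint 4 (V < Y) on D(V)={4} D(Y)={3}: V {4}->{}; Y {3}->{}
So after all 4 constraints: D(V) = {}

Answer: {}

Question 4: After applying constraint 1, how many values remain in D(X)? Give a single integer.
Constraint 1 (Y + V = X) on D(Y)={3,5,6} D(V)={4,5,6,7,8} D(X)={3,5,6,7}: Y {3,5,6}->{3}; V {4,5,6,7,8}->{4}; X {3,5,6,7}->{7}
So after constraint 1: D(X)={7}, size = 1

Answer: 1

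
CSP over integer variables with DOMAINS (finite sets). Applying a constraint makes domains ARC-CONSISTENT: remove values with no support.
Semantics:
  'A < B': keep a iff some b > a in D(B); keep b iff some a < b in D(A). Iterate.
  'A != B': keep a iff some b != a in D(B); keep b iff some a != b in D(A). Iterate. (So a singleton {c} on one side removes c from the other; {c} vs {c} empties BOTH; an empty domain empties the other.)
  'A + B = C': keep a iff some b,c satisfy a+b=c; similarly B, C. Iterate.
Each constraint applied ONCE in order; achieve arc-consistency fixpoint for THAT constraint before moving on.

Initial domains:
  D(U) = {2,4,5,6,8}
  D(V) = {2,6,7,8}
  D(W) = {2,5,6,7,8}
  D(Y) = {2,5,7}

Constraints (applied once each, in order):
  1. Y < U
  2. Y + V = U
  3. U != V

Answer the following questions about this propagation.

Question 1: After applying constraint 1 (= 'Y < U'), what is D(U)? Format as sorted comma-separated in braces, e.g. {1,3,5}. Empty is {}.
Constraint 1 (Y < U) on D(Y)={2,5,7} D(U)={2,4,5,6,8}: U {2,4,5,6,8}->{4,5,6,8}
So after constraint 1: D(U) = {4,5,6,8}

Answer: {4,5,6,8}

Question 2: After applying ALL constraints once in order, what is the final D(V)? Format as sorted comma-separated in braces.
Answer: {2,6}

Derivation:
Constraint 1 (Y < U) on D(Y)={2,5,7} D(U)={2,4,5,6,8}: U {2,4,5,6,8}->{4,5,6,8}
Constraint 2 (Y + V = U) on D(Y)={2,5,7} D(V)={2,6,7,8} D(U)={4,5,6,8}: Y {2,5,7}->{2}; V {2,6,7,8}->{2,6}; U {4,5,6,8}->{4,8}
Constraint 3 (U != V) on D(U)={4,8} D(V)={2,6}: no change
So after all 3 constraints: D(V) = {2,6}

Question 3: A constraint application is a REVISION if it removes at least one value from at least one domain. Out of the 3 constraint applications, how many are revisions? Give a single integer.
Answer: 2

Derivation:
Constraint 1 (Y < U) on D(Y)={2,5,7} D(U)={2,4,5,6,8}: U {2,4,5,6,8}->{4,5,6,8} => REVISION
Constraint 2 (Y + V = U) on D(Y)={2,5,7} D(V)={2,6,7,8} D(U)={4,5,6,8}: Y {2,5,7}->{2}; V {2,6,7,8}->{2,6}; U {4,5,6,8}->{4,8} => REVISION
Constraint 3 (U != V) on D(U)={4,8} D(V)={2,6}: no change => not a revision
Total revisions = 2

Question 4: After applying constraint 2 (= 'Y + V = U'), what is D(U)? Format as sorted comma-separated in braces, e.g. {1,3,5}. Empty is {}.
Constraint 1 (Y < U) on D(Y)={2,5,7} D(U)={2,4,5,6,8}: U {2,4,5,6,8}->{4,5,6,8}
Constraint 2 (Y + V = U) on D(Y)={2,5,7} D(V)={2,6,7,8} D(U)={4,5,6,8}: Y {2,5,7}->{2}; V {2,6,7,8}->{2,6}; U {4,5,6,8}->{4,8}
So after constraint 2: D(U) = {4,8}

Answer: {4,8}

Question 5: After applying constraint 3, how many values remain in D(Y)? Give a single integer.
Constraint 1 (Y < U) on D(Y)={2,5,7} D(U)={2,4,5,6,8}: U {2,4,5,6,8}->{4,5,6,8}
Constraint 2 (Y + V = U) on D(Y)={2,5,7} D(V)={2,6,7,8} D(U)={4,5,6,8}: Y {2,5,7}->{2}; V {2,6,7,8}->{2,6}; U {4,5,6,8}->{4,8}
Constraint 3 (U != V) on D(U)={4,8} D(V)={2,6}: no change
So after constraint 3: D(Y)={2}, size = 1

Answer: 1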